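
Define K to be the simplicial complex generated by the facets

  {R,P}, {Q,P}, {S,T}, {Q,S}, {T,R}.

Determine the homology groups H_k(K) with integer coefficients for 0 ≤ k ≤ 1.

Order the vertices as P < Q < R < S < T. Listing each simplex with vertices in this order, K has dimension 1 with simplices:

  0-simplices (5): P, Q, R, S, T
  1-simplices (5): PQ, PR, QS, RT, ST

giving chain groups C_0 ≅ Z^5, C_1 ≅ Z^5.

Boundary ∂_1: C_1 → C_0 maps an edge to its endpoints' difference, ∂[p,q] = q − p.
This gives a 5×5 integer matrix of rank 4; reducing to Smith normal form yields diagonal entries (1,1,1,1).

Computing H_k = (kernel of ∂_k) / (image of ∂_{k+1}):

  H_0: rank C_0 − rank ∂_1 = 5 − 4 = 1, and the invariant factors of ∂_1 are all 1, so H_0 = Z.
  H_1: rank ker ∂_1 − rank ∂_2 = (5 − 4) − 0 = 1, and there is no ∂_2, so H_1 = Z.

As a check, the Euler characteristic is 5 − 5 = 0, which agrees with 1 − 1 = 0.

H_0 = Z,  H_1 = Z.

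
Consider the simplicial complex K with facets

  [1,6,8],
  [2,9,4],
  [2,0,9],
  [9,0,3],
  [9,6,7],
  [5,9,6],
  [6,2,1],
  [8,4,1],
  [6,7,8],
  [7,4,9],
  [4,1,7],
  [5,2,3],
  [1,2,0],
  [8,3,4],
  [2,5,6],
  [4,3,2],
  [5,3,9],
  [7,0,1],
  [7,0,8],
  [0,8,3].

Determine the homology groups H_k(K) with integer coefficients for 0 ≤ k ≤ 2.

H_0 = Z,  H_1 = Z ⊕ Z/2,  H_2 = 0.

We work with the vertex ordering 0 < 1 < 2 < 3 < 4 < 5 < 6 < 7 < 8 < 9. The simplices of K, each written with vertices in increasing order, are:

  0-simplices (10): [0], [1], [2], [3], [4], [5], [6], [7], [8], [9]
  1-simplices (30): (30 of them)
  2-simplices (20): (20 of them)

giving chain groups C_0 ≅ Z^10, C_1 ≅ Z^30, C_2 ≅ Z^20.

∂_1: C_1 → C_0 sends each edge [p,q] (with p < q) to q − p.
The 10×30 boundary matrix has rank 9 and Smith normal form diag(1,1,1,1,1,1,1,1,1).

The boundary map ∂_2: C_2 → C_1 sends each 2-simplex [p,q,r] to [q,r] − [p,r] + [p,q]. For instance
  ∂[1,6,8] = [6,8] − [1,8] + [1,6],
  ∂[2,4,9] = [4,9] − [2,9] + [2,4].
This gives a 30×20 integer matrix of rank 20; reducing to Smith normal form yields diagonal entries (1,1,1,1,1,1,1,1,1,1,1,1,1,1,1,1,1,1,1,2).

From H_k ≅ ker(∂_k) / im(∂_{k+1}) we obtain:

  H_0: rank C_0 − rank ∂_1 = 10 − 9 = 1, and the invariant factors of ∂_1 are all 1, so H_0 = Z.
  H_1: rank ker ∂_1 − rank ∂_2 = (30 − 9) − 20 = 1, and ∂_2 has invariant factor 2 > 1, so H_1 = Z ⊕ Z/2.
  H_2: rank ker ∂_2 − rank ∂_3 = (20 − 20) − 0 = 0, and there is no ∂_3, so H_2 = 0.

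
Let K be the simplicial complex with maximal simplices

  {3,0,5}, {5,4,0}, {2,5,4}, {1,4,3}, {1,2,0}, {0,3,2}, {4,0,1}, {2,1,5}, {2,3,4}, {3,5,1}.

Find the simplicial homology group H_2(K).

H_2 ≅ 0.

Take the total order 0 < 1 < 2 < 3 < 4 < 5 on the vertex set. Then K (dimension 2) consists of the simplices:

  0-simplices (6): [0], [1], [2], [3], [4], [5]
  1-simplices (15): [0,1], [0,2], [0,3], [0,4], [0,5], [1,2], [1,3], [1,4], [1,5], [2,3], [2,4], [2,5], [3,4], [3,5], [4,5]
  2-simplices (10): [0,1,2], [0,1,4], [0,2,3], [0,3,5], [0,4,5], [1,2,5], [1,3,4], [1,3,5], [2,3,4], [2,4,5]

Hence C_0 ≅ Z^6, C_1 ≅ Z^15, C_2 ≅ Z^10.

∂_1: C_1 → C_0 maps an edge to its endpoints' difference, ∂[p,q] = q − p.
The resulting 6×15 matrix has rank 5, and its Smith normal form has invariant factors (1,1,1,1,1).

Boundary ∂_2: C_2 → C_1 acts by ∂[p,q,r] = [q,r] − [p,r] + [p,q]. For instance
  ∂[2,3,4] = [3,4] − [2,4] + [2,3],
  ∂[1,3,4] = [3,4] − [1,4] + [1,3].
As a 15×10 matrix over Z this has rank 10, with invariant factors (1,1,1,1,1,1,1,1,1,2).

Now H_k = ker ∂_k / im ∂_{k+1}, so:

  H_2: rank ker ∂_2 − rank ∂_3 = (10 − 10) − 0 = 0, and there is no ∂_3, so H_2 = 0.

(K is a triangulation of the real projective plane RP^2.)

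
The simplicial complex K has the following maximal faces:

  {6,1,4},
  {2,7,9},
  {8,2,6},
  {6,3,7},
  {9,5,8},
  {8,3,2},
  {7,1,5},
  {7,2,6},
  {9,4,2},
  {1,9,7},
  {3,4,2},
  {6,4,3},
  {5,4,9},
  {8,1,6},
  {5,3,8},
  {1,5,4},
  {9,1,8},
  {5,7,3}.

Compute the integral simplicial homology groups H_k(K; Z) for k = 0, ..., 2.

H_0 ≅ Z,  H_1 ≅ Z ⊕ Z/2Z,  H_2 = 0.

We work with the vertex ordering 1 < 2 < 3 < 4 < 5 < 6 < 7 < 8 < 9. The simplices of K, each written with vertices in increasing order, are:

  0-simplices (9): [1], [2], [3], [4], [5], [6], [7], [8], [9]
  1-simplices (27): (27 of them)
  2-simplices (18): [1,4,5], [1,4,6], [1,5,7], [1,6,8], [1,7,9], [1,8,9], [2,3,4], [2,3,8], [2,4,9], [2,6,7], [2,6,8], [2,7,9], [3,4,6], [3,5,7], [3,5,8], [3,6,7], [4,5,9], [5,8,9]

Hence C_0 ≅ Z^9, C_1 ≅ Z^27, C_2 ≅ Z^18.

∂_1: C_1 → C_0 maps an edge to its endpoints' difference, ∂[p,q] = q − p. For instance
  ∂[4,6] = [6] − [4].
As a 9×27 matrix over Z this has rank 8, with invariant factors (1,1,1,1,1,1,1,1).

The boundary map ∂_2: C_2 → C_1 acts by ∂[p,q,r] = [q,r] − [p,r] + [p,q]. For instance
  ∂[1,4,6] = [4,6] − [1,6] + [1,4],
  ∂[3,6,7] = [6,7] − [3,7] + [3,6].
The 27×18 boundary matrix has rank 18 and Smith normal form diag(1,1,1,1,1,1,1,1,1,1,1,1,1,1,1,1,1,2).

Reading off H_k = ker ∂_k / im ∂_{k+1}:

  H_0: rank C_0 − rank ∂_1 = 9 − 8 = 1, and the invariant factors of ∂_1 are all 1, so H_0 ≅ Z.
  H_1: rank ker ∂_1 − rank ∂_2 = (27 − 8) − 18 = 1, and ∂_2 has invariant factor 2 > 1, so H_1 ≅ Z ⊕ Z/2Z.
  H_2: rank ker ∂_2 − rank ∂_3 = (18 − 18) − 0 = 0, and there is no ∂_3, so H_2 ≅ 0.

As a check, the Euler characteristic is 9 − 27 + 18 = 0, which agrees with 1 − 1 + 0 = 0.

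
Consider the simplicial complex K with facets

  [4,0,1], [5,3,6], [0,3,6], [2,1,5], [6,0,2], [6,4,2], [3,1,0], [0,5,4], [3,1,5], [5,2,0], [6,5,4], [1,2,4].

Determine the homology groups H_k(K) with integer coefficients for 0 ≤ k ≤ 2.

We work with the vertex ordering 0 < 1 < 2 < 3 < 4 < 5 < 6. The simplices of K, each written with vertices in increasing order, are:

  0-simplices (7): [0], [1], [2], [3], [4], [5], [6]
  1-simplices (18): [0,1], [0,2], [0,3], [0,4], [0,5], [0,6], [1,2], [1,3], [1,4], [1,5], [2,4], [2,5], [2,6], [3,5], [3,6], [4,5], [4,6], [5,6]
  2-simplices (12): [0,1,3], [0,1,4], [0,2,5], [0,2,6], [0,3,6], [0,4,5], [1,2,4], [1,2,5], [1,3,5], [2,4,6], [3,5,6], [4,5,6]

giving chain groups C_0 ≅ Z^7, C_1 ≅ Z^18, C_2 ≅ Z^12.

Boundary ∂_1: C_1 → C_0 sends each edge [p,q] (with p < q) to q − p.
The 7×18 boundary matrix has rank 6 and Smith normal form diag(1,1,1,1,1,1).

∂_2: C_2 → C_1 acts by ∂[p,q,r] = [q,r] − [p,r] + [p,q]. For instance
  ∂[0,4,5] = [4,5] − [0,5] + [0,4],
  ∂[4,5,6] = [5,6] − [4,6] + [4,5].
The resulting 18×12 matrix has rank 12, and its Smith normal form has invariant factors (1,1,1,1,1,1,1,1,1,1,1,2).

Reading off H_k = ker ∂_k / im ∂_{k+1}:

  H_0: rank C_0 − rank ∂_1 = 7 − 6 = 1, and the invariant factors of ∂_1 are all 1, so H_0 = Z.
  H_1: rank ker ∂_1 − rank ∂_2 = (18 − 6) − 12 = 0, and ∂_2 has invariant factor 2 > 1, so H_1 = Z/2.
  H_2: rank ker ∂_2 − rank ∂_3 = (12 − 12) − 0 = 0, and there is no ∂_3, so H_2 = 0.

As a check, the Euler characteristic is 7 − 18 + 12 = 1, which agrees with 1 − 0 + 0 = 1.

H_0 = Z,  H_1 = Z/2,  H_2 = 0.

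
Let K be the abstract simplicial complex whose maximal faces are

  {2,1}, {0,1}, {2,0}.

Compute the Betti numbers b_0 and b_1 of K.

K has 3 vertices, 3 edges.
rank ∂_0 = 0, rank ∂_1 = 2 ⇒ b_0 = 3 − 0 − 2 = 1; all invariant factors of ∂_1 are 1 so no torsion. So H_0 = Z.
rank ∂_1 = 2, rank ∂_2 = 0 ⇒ b_1 = 3 − 2 − 0 = 1. So H_1 = Z.

b_0 = 1, b_1 = 1.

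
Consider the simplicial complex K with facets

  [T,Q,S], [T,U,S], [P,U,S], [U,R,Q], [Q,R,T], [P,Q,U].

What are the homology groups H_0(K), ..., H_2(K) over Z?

We work with the vertex ordering P < Q < R < S < T < U. The simplices of K, each written with vertices in increasing order, are:

  0-simplices (6): P, Q, R, S, T, U
  1-simplices (12): PQ, PS, PU, QR, QS, QT, QU, RT, RU, ST, SU, TU
  2-simplices (6): PQU, PSU, QRT, QRU, QST, STU

giving chain groups C_0 ≅ Z^6, C_1 ≅ Z^12, C_2 ≅ Z^6.

The boundary map ∂_1: C_1 → C_0 sends each edge [p,q] (with p < q) to q − p. For instance
  ∂QU = U − Q.
This gives a 6×12 integer matrix of rank 5; reducing to Smith normal form yields diagonal entries (1,1,1,1,1).

The boundary map ∂_2: C_2 → C_1 maps a triangle to the signed sum of its edges. For instance
  ∂QST = ST − QT + QS,
  ∂PQU = QU − PU + PQ.
The 12×6 boundary matrix has rank 6 and Smith normal form diag(1,1,1,1,1,1).

Computing H_k = (kernel of ∂_k) / (image of ∂_{k+1}):

  H_0: rank C_0 − rank ∂_1 = 6 − 5 = 1, and the invariant factors of ∂_1 are all 1, so H_0 = Z.
  H_1: rank ker ∂_1 − rank ∂_2 = (12 − 5) − 6 = 1, and the invariant factors of ∂_2 are all 1, so H_1 = Z.
  H_2: rank ker ∂_2 − rank ∂_3 = (6 − 6) − 0 = 0, and there is no ∂_3, so H_2 = 0.

As a check, the Euler characteristic is 6 − 12 + 6 = 0, which agrees with 1 − 1 + 0 = 0.

H_0 = Z,  H_1 = Z,  H_2 = 0.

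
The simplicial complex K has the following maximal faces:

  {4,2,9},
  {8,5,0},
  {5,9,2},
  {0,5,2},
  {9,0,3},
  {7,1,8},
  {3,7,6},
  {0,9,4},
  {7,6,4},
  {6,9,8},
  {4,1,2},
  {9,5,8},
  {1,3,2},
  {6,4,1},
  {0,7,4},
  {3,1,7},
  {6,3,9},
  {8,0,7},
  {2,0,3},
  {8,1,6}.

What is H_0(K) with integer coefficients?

Fix the vertex order 0 < 1 < 2 < 3 < 4 < 5 < 6 < 7 < 8 < 9 and write every simplex with vertices in increasing order. Then dim K = 2 and the simplices of K are:

  0-simplices (10): [0], [1], [2], [3], [4], [5], [6], [7], [8], [9]
  1-simplices (30): (30 of them)
  2-simplices (20): (20 of them)

Hence C_0 ≅ Z^10, C_1 ≅ Z^30, C_2 ≅ Z^20.

∂_1: C_1 → C_0 maps an edge to its endpoints' difference, ∂[p,q] = q − p.
This gives a 10×30 integer matrix of rank 9; reducing to Smith normal form yields diagonal entries (1,1,1,1,1,1,1,1,1).

The boundary map ∂_2: C_2 → C_1 maps a triangle to the signed sum of its edges. For instance
  ∂[1,7,8] = [7,8] − [1,8] + [1,7],
  ∂[6,8,9] = [8,9] − [6,9] + [6,8].
The 30×20 boundary matrix has rank 20 and Smith normal form diag(1,1,1,1,1,1,1,1,1,1,1,1,1,1,1,1,1,1,1,2).

Computing H_k = (kernel of ∂_k) / (image of ∂_{k+1}):

  H_0: rank C_0 − rank ∂_1 = 10 − 9 = 1, and the invariant factors of ∂_1 are all 1, so H_0 ≅ Z.

H_0 = Z.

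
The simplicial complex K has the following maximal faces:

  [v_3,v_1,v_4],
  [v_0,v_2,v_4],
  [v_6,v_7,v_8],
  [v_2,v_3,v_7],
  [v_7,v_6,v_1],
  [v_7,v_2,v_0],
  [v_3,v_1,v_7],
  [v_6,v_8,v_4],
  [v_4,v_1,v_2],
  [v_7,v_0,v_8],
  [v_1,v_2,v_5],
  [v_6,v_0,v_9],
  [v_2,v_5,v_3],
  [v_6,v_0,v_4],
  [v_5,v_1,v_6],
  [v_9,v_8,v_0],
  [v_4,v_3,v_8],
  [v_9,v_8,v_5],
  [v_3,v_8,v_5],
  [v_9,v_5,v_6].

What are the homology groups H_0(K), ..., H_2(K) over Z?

Take the total order v_0 < v_1 < v_2 < v_3 < v_4 < v_5 < v_6 < v_7 < v_8 < v_9 on the vertex set. Then K (dimension 2) consists of the simplices:

  0-simplices (10): [v_0], [v_1], [v_2], [v_3], [v_4], [v_5], [v_6], [v_7], [v_8], [v_9]
  1-simplices (30): (30 of them)
  2-simplices (20): (20 of them)

giving chain groups C_0 ≅ Z^10, C_1 ≅ Z^30, C_2 ≅ Z^20.

∂_1: C_1 → C_0 maps an edge to its endpoints' difference, ∂[p,q] = q − p.
The 10×30 boundary matrix has rank 9 and Smith normal form diag(1,1,1,1,1,1,1,1,1).

∂_2: C_2 → C_1 acts by ∂[p,q,r] = [q,r] − [p,r] + [p,q]. For instance
  ∂[v_1,v_2,v_5] = [v_2,v_5] − [v_1,v_5] + [v_1,v_2],
  ∂[v_2,v_3,v_7] = [v_3,v_7] − [v_2,v_7] + [v_2,v_3].
The 30×20 boundary matrix has rank 20 and Smith normal form diag(1,1,1,1,1,1,1,1,1,1,1,1,1,1,1,1,1,1,1,2).

From H_k ≅ ker(∂_k) / im(∂_{k+1}) we obtain:

  H_0: rank C_0 − rank ∂_1 = 10 − 9 = 1, and the invariant factors of ∂_1 are all 1, so H_0 ≅ Z.
  H_1: rank ker ∂_1 − rank ∂_2 = (30 − 9) − 20 = 1, and ∂_2 has invariant factor 2 > 1, so H_1 ≅ Z ⊕ Z/2Z.
  H_2: rank ker ∂_2 − rank ∂_3 = (20 − 20) − 0 = 0, and there is no ∂_3, so H_2 ≅ 0.

(K is a triangulation of the Klein bottle.)

H_0 ≅ Z,  H_1 ≅ Z ⊕ Z/2Z,  H_2 = 0.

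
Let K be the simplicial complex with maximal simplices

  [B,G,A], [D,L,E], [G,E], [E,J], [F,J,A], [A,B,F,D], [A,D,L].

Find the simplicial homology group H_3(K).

Fix the vertex order A < B < D < E < F < G < J < L and write every simplex with vertices in increasing order. Then dim K = 3 and the simplices of K are:

  0-simplices (8): A, B, D, E, F, G, J, L
  1-simplices (16): AB, AD, AF, AG, AJ, AL, BD, BF, BG, DE, DF, DL, EG, EJ, EL, FJ
  2-simplices (8): ABD, ABF, ABG, ADF, ADL, AFJ, BDF, DEL
  3-simplices (1): ABDF

so the chain groups are C_0 ≅ Z^8, C_1 ≅ Z^16, C_2 ≅ Z^8, C_3 ≅ Z^1.

The boundary map ∂_1: C_1 → C_0 sends each edge [p,q] (with p < q) to q − p. For instance
  ∂BD = D − B.
The resulting 8×16 matrix has rank 7, and its Smith normal form has invariant factors (1,1,1,1,1,1,1).

The boundary map ∂_2: C_2 → C_1 acts by ∂[p,q,r] = [q,r] − [p,r] + [p,q]. For instance
  ∂ABF = BF − AF + AB,
  ∂AFJ = FJ − AJ + AF.
The 16×8 boundary matrix has rank 7 and Smith normal form diag(1,1,1,1,1,1,1).

The boundary map ∂_3: C_3 → C_2 sends each 3-simplex σ to the alternating sum Σ_i (−1)^i (σ with its i-th vertex removed). For instance
  ∂ABDF = BDF − ADF + ABF − ABD.
The resulting 8×1 matrix has rank 1, and its Smith normal form has invariant factors (1).

Reading off H_k = ker ∂_k / im ∂_{k+1}:

  H_3: rank ker ∂_3 − rank ∂_4 = (1 − 1) − 0 = 0, and there is no ∂_4, so H_3 = 0.

H_3 ≅ 0.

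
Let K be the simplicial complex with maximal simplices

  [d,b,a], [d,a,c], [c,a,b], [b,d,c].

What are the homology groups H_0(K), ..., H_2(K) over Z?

H_0 = Z,  H_1 = 0,  H_2 = Z.

Take the total order a < b < c < d on the vertex set. Then K (dimension 2) consists of the simplices:

  0-simplices (4): a, b, c, d
  1-simplices (6): ab, ac, ad, bc, bd, cd
  2-simplices (4): abc, abd, acd, bcd

so the chain groups are C_0 ≅ Z^4, C_1 ≅ Z^6, C_2 ≅ Z^4.

Boundary ∂_1: C_1 → C_0 sends each edge [p,q] (with p < q) to q − p. For instance
  ∂ab = b − a.
As a 4×6 matrix over Z this has rank 3, with invariant factors (1,1,1).

Boundary ∂_2: C_2 → C_1 acts by ∂[p,q,r] = [q,r] − [p,r] + [p,q]. For instance
  ∂bcd = cd − bd + bc,
  ∂abc = bc − ac + ab.
The 6×4 boundary matrix has rank 3 and Smith normal form diag(1,1,1).

Now H_k = ker ∂_k / im ∂_{k+1}, so:

  H_0: rank C_0 − rank ∂_1 = 4 − 3 = 1, and the invariant factors of ∂_1 are all 1, so H_0 ≅ Z.
  H_1: rank ker ∂_1 − rank ∂_2 = (6 − 3) − 3 = 0, and the invariant factors of ∂_2 are all 1, so H_1 ≅ 0.
  H_2: rank ker ∂_2 − rank ∂_3 = (4 − 3) − 0 = 1, and there is no ∂_3, so H_2 ≅ Z.

(K is a triangulation of the 2-sphere S^2.)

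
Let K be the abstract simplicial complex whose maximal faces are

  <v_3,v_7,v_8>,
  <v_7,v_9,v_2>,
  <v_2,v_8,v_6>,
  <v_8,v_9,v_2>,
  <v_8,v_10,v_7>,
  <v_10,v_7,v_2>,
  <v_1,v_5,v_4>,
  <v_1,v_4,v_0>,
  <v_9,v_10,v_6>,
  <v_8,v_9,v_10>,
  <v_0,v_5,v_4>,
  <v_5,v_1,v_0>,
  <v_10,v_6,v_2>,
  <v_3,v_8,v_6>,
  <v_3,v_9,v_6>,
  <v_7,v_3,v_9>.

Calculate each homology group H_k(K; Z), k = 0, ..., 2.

H_0 = Z^2,  H_1 = Z/2,  H_2 = Z.

Fix the vertex order v_0 < v_1 < v_2 < v_3 < v_4 < v_5 < v_6 < v_7 < v_8 < v_9 < v_10 and write every simplex with vertices in increasing order. Then dim K = 2 and the simplices of K are:

  0-simplices (11): [v_0], [v_1], [v_2], [v_3], [v_4], [v_5], [v_6], [v_7], [v_8], [v_9], [v_10]
  1-simplices (24): (24 of them)
  2-simplices (16): (16 of them)

so the chain groups are C_0 ≅ Z^11, C_1 ≅ Z^24, C_2 ≅ Z^16.

Boundary ∂_1: C_1 → C_0 sends each edge [p,q] (with p < q) to q − p. For instance
  ∂[v_2,v_8] = [v_8] − [v_2].
This gives a 11×24 integer matrix of rank 9; reducing to Smith normal form yields diagonal entries (1,1,1,1,1,1,1,1,1).

∂_2: C_2 → C_1 maps a triangle to the signed sum of its edges. For instance
  ∂[v_2,v_8,v_9] = [v_8,v_9] − [v_2,v_9] + [v_2,v_8],
  ∂[v_2,v_6,v_10] = [v_6,v_10] − [v_2,v_10] + [v_2,v_6].
As a 24×16 matrix over Z this has rank 15, with invariant factors (1,1,1,1,1,1,1,1,1,1,1,1,1,1,2).

Reading off H_k = ker ∂_k / im ∂_{k+1}:

  H_0: rank C_0 − rank ∂_1 = 11 − 9 = 2, and the invariant factors of ∂_1 are all 1, so H_0 = Z^2.
  H_1: rank ker ∂_1 − rank ∂_2 = (24 − 9) − 15 = 0, and ∂_2 has invariant factor 2 > 1, so H_1 = Z/2.
  H_2: rank ker ∂_2 − rank ∂_3 = (16 − 15) − 0 = 1, and there is no ∂_3, so H_2 = Z.

(K is a triangulation of the disjoint union of the 2-sphere S^2 and the real projective plane RP^2.)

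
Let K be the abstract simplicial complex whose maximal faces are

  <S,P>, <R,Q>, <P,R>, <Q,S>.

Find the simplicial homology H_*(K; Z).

Order the vertices as P < Q < R < S. Listing each simplex with vertices in this order, K has dimension 1 with simplices:

  0-simplices (4): P, Q, R, S
  1-simplices (4): PR, PS, QR, QS

Hence C_0 ≅ Z^4, C_1 ≅ Z^4.

Boundary ∂_1: C_1 → C_0 sends each edge [p,q] (with p < q) to q − p. For instance
  ∂PR = R − P.
The resulting 4×4 matrix has rank 3, and its Smith normal form has invariant factors (1,1,1).

Now H_k = ker ∂_k / im ∂_{k+1}, so:

  H_0: rank C_0 − rank ∂_1 = 4 − 3 = 1, and the invariant factors of ∂_1 are all 1, so H_0 ≅ Z.
  H_1: rank ker ∂_1 − rank ∂_2 = (4 − 3) − 0 = 1, and there is no ∂_2, so H_1 ≅ Z.

H_0 ≅ Z,  H_1 ≅ Z.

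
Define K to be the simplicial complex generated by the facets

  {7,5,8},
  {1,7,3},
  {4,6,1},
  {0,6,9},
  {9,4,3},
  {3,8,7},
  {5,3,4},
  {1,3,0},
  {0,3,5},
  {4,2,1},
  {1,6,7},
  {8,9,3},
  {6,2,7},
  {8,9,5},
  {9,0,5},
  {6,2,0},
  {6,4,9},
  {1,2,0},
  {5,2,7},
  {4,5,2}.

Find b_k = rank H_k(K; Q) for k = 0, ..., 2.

b_0 = 1, b_1 = 1, b_2 = 0.

Fix the vertex order 0 < 1 < 2 < 3 < 4 < 5 < 6 < 7 < 8 < 9 and write every simplex with vertices in increasing order. Then dim K = 2 and the simplices of K are:

  0-simplices (10): [0], [1], [2], [3], [4], [5], [6], [7], [8], [9]
  1-simplices (30): (30 of them)
  2-simplices (20): (20 of them)

so the chain groups are C_0 ≅ Z^10, C_1 ≅ Z^30, C_2 ≅ Z^20.

The boundary map ∂_1: C_1 → C_0 maps an edge to its endpoints' difference, ∂[p,q] = q − p. For instance
  ∂[3,4] = [4] − [3].
As a 10×30 matrix over Z this has rank 9, with invariant factors (1,1,1,1,1,1,1,1,1).

∂_2: C_2 → C_1 sends each 2-simplex [p,q,r] to [q,r] − [p,r] + [p,q]. For instance
  ∂[3,4,9] = [4,9] − [3,9] + [3,4],
  ∂[2,5,7] = [5,7] − [2,7] + [2,5].
This gives a 30×20 integer matrix of rank 20; reducing to Smith normal form yields diagonal entries (1,1,1,1,1,1,1,1,1,1,1,1,1,1,1,1,1,1,1,2).

Now H_k = ker ∂_k / im ∂_{k+1}, so:

  H_0: rank C_0 − rank ∂_1 = 10 − 9 = 1, and the invariant factors of ∂_1 are all 1, so H_0 ≅ Z.
  H_1: rank ker ∂_1 − rank ∂_2 = (30 − 9) − 20 = 1, and ∂_2 has invariant factor 2 > 1, so H_1 ≅ Z × Z/2.
  H_2: rank ker ∂_2 − rank ∂_3 = (20 − 20) − 0 = 0, and there is no ∂_3, so H_2 ≅ 0.

As a check, the Euler characteristic is 10 − 30 + 20 = 0, which agrees with 1 − 1 + 0 = 0.
(K is a triangulation of the Klein bottle.)

Hence the Betti numbers are b_0 = 1, b_1 = 1, b_2 = 0.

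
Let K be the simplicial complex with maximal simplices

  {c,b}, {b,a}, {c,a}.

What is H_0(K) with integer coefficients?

H_0 ≅ Z.

Take the total order a < b < c on the vertex set. Then K (dimension 1) consists of the simplices:

  0-simplices (3): a, b, c
  1-simplices (3): ab, ac, bc

so the chain groups are C_0 ≅ Z^3, C_1 ≅ Z^3.

∂_1: C_1 → C_0 sends each edge [p,q] (with p < q) to q − p. For instance
  ∂bc = c − b.
The resulting 3×3 matrix has rank 2, and its Smith normal form has invariant factors (1,1).

Computing H_k = (kernel of ∂_k) / (image of ∂_{k+1}):

  H_0: rank C_0 − rank ∂_1 = 3 − 2 = 1, and the invariant factors of ∂_1 are all 1, so H_0 ≅ Z.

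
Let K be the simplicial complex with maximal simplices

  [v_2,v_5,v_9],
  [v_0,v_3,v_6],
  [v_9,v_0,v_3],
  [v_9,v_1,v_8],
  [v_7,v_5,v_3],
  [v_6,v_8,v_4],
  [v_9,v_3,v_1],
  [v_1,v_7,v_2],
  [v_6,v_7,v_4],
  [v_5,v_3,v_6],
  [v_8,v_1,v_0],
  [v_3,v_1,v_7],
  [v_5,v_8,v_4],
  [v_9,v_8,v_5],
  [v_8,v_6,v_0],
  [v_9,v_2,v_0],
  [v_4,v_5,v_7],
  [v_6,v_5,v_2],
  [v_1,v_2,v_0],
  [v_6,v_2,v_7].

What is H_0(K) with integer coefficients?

K has 10 vertices, 30 edges, 20 triangles.
rank ∂_0 = 0, rank ∂_1 = 9 ⇒ b_0 = 10 − 0 − 9 = 1; all invariant factors of ∂_1 are 1 so no torsion. So H_0 ≅ Z.

H_0 ≅ Z.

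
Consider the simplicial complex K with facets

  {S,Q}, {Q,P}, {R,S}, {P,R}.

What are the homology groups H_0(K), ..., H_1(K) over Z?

Take the total order P < Q < R < S on the vertex set. Then K (dimension 1) consists of the simplices:

  0-simplices (4): P, Q, R, S
  1-simplices (4): PQ, PR, QS, RS

giving chain groups C_0 ≅ Z^4, C_1 ≅ Z^4.

Boundary ∂_1: C_1 → C_0 maps an edge to its endpoints' difference, ∂[p,q] = q − p. For instance
  ∂PQ = Q − P.
This gives a 4×4 integer matrix of rank 3; reducing to Smith normal form yields diagonal entries (1,1,1).

Reading off H_k = ker ∂_k / im ∂_{k+1}:

  H_0: rank C_0 − rank ∂_1 = 4 − 3 = 1, and the invariant factors of ∂_1 are all 1, so H_0 ≅ Z.
  H_1: rank ker ∂_1 − rank ∂_2 = (4 − 3) − 0 = 1, and there is no ∂_2, so H_1 ≅ Z.

(K is a triangulation of the circle S^1.)

H_0 ≅ Z,  H_1 ≅ Z.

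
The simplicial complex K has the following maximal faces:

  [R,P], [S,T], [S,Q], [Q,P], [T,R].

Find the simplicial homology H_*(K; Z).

Fix the vertex order P < Q < R < S < T and write every simplex with vertices in increasing order. Then dim K = 1 and the simplices of K are:

  0-simplices (5): P, Q, R, S, T
  1-simplices (5): PQ, PR, QS, RT, ST

Hence C_0 ≅ Z^5, C_1 ≅ Z^5.

The boundary map ∂_1: C_1 → C_0 is given by ∂[p,q] = [q] − [p].
The resulting 5×5 matrix has rank 4, and its Smith normal form has invariant factors (1,1,1,1).

Reading off H_k = ker ∂_k / im ∂_{k+1}:

  H_0: rank C_0 − rank ∂_1 = 5 − 4 = 1, and the invariant factors of ∂_1 are all 1, so H_0 = Z.
  H_1: rank ker ∂_1 − rank ∂_2 = (5 − 4) − 0 = 1, and there is no ∂_2, so H_1 = Z.

(K is a triangulation of the circle S^1.)

H_0 = Z,  H_1 = Z.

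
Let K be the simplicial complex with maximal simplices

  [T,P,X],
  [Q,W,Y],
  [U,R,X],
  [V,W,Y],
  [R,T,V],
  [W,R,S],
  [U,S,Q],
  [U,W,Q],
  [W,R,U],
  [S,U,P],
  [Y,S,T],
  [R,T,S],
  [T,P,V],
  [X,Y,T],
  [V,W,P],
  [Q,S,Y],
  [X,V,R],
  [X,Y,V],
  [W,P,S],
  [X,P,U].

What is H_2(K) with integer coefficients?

H_2 = 0.

K has 10 vertices, 30 edges, 20 triangles.
rank ∂_2 = 20, rank ∂_3 = 0 ⇒ b_2 = 20 − 20 − 0 = 0. So H_2 = 0.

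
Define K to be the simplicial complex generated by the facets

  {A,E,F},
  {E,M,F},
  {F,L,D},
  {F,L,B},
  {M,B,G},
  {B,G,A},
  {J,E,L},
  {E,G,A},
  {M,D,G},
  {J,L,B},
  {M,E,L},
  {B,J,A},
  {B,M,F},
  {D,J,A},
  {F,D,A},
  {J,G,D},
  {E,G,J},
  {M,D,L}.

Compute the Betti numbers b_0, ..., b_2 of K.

We work with the vertex ordering A < B < D < E < F < G < J < L < M. The simplices of K, each written with vertices in increasing order, are:

  0-simplices (9): A, B, D, E, F, G, J, L, M
  1-simplices (27): AB, AD, AE, AF, AG, AJ, BF, BG, BJ, BL, BM, DF, DG, DJ, DL, DM, EF, EG, EJ, EL, EM, FL, FM, GJ, GM, JL, LM
  2-simplices (18): ABG, ABJ, ADF, ADJ, AEF, AEG, BFL, BFM, BGM, BJL, DFL, DGJ, DGM, DLM, EFM, EGJ, EJL, ELM

Hence C_0 ≅ Z^9, C_1 ≅ Z^27, C_2 ≅ Z^18.

Boundary ∂_1: C_1 → C_0 maps an edge to its endpoints' difference, ∂[p,q] = q − p.
This gives a 9×27 integer matrix of rank 8; reducing to Smith normal form yields diagonal entries (1,1,1,1,1,1,1,1).

∂_2: C_2 → C_1 maps a triangle to the signed sum of its edges. For instance
  ∂EFM = FM − EM + EF,
  ∂AEG = EG − AG + AE.
The resulting 27×18 matrix has rank 18, and its Smith normal form has invariant factors (1,1,1,1,1,1,1,1,1,1,1,1,1,1,1,1,1,2).

Reading off H_k = ker ∂_k / im ∂_{k+1}:

  H_0: rank C_0 − rank ∂_1 = 9 − 8 = 1, and the invariant factors of ∂_1 are all 1, so H_0 = Z.
  H_1: rank ker ∂_1 − rank ∂_2 = (27 − 8) − 18 = 1, and ∂_2 has invariant factor 2 > 1, so H_1 = Z ⊕ Z/2.
  H_2: rank ker ∂_2 − rank ∂_3 = (18 − 18) − 0 = 0, and there is no ∂_3, so H_2 = 0.

As a check, the Euler characteristic is 9 − 27 + 18 = 0, which agrees with 1 − 1 + 0 = 0.
(K is a triangulation of the Klein bottle.)

Hence the Betti numbers are b_0 = 1, b_1 = 1, b_2 = 0.

b_0 = 1, b_1 = 1, b_2 = 0.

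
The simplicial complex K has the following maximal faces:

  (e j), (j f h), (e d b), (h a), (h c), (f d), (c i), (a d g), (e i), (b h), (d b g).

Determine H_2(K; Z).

H_2 = 0.

Fix the vertex order a < b < c < d < e < f < g < h < i < j and write every simplex with vertices in increasing order. Then dim K = 2 and the simplices of K are:

  0-simplices (10): a, b, c, d, e, f, g, h, i, j
  1-simplices (17): ad, ag, ah, bd, be, bg, bh, ch, ci, de, df, dg, ei, ej, fh, fj, hj
  2-simplices (4): adg, bde, bdg, fhj

giving chain groups C_0 ≅ Z^10, C_1 ≅ Z^17, C_2 ≅ Z^4.

Boundary ∂_1: C_1 → C_0 is given by ∂[p,q] = [q] − [p].
This gives a 10×17 integer matrix of rank 9; reducing to Smith normal form yields diagonal entries (1,1,1,1,1,1,1,1,1).

Boundary ∂_2: C_2 → C_1 acts by ∂[p,q,r] = [q,r] − [p,r] + [p,q]. For instance
  ∂fhj = hj − fj + fh,
  ∂bde = de − be + bd.
This gives a 17×4 integer matrix of rank 4; reducing to Smith normal form yields diagonal entries (1,1,1,1).

Reading off H_k = ker ∂_k / im ∂_{k+1}:

  H_2: rank ker ∂_2 − rank ∂_3 = (4 − 4) − 0 = 0, and there is no ∂_3, so H_2 = 0.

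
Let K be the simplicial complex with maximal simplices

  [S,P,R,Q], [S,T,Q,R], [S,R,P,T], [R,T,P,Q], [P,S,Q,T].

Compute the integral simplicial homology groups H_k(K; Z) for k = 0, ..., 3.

Fix the vertex order P < Q < R < S < T and write every simplex with vertices in increasing order. Then dim K = 3 and the simplices of K are:

  0-simplices (5): P, Q, R, S, T
  1-simplices (10): PQ, PR, PS, PT, QR, QS, QT, RS, RT, ST
  2-simplices (10): PQR, PQS, PQT, PRS, PRT, PST, QRS, QRT, QST, RST
  3-simplices (5): PQRS, PQRT, PQST, PRST, QRST

so the chain groups are C_0 ≅ Z^5, C_1 ≅ Z^10, C_2 ≅ Z^10, C_3 ≅ Z^5.

Boundary ∂_1: C_1 → C_0 sends each edge [p,q] (with p < q) to q − p. For instance
  ∂PT = T − P.
As a 5×10 matrix over Z this has rank 4, with invariant factors (1,1,1,1).

Boundary ∂_2: C_2 → C_1 acts by ∂[p,q,r] = [q,r] − [p,r] + [p,q]. For instance
  ∂PQS = QS − PS + PQ,
  ∂QRT = RT − QT + QR.
As a 10×10 matrix over Z this has rank 6, with invariant factors (1,1,1,1,1,1).

The boundary map ∂_3: C_3 → C_2 sends each 3-simplex σ to the alternating sum Σ_i (−1)^i (σ with its i-th vertex removed). For instance
  ∂PQST = QST − PST + PQT − PQS,
  ∂QRST = RST − QST + QRT − QRS.
As a 10×5 matrix over Z this has rank 4, with invariant factors (1,1,1,1).

Reading off H_k = ker ∂_k / im ∂_{k+1}:

  H_0: rank C_0 − rank ∂_1 = 5 − 4 = 1, and the invariant factors of ∂_1 are all 1, so H_0 = Z.
  H_1: rank ker ∂_1 − rank ∂_2 = (10 − 4) − 6 = 0, and the invariant factors of ∂_2 are all 1, so H_1 = 0.
  H_2: rank ker ∂_2 − rank ∂_3 = (10 − 6) − 4 = 0, and the invariant factors of ∂_3 are all 1, so H_2 = 0.
  H_3: rank ker ∂_3 − rank ∂_4 = (5 − 4) − 0 = 1, and there is no ∂_4, so H_3 = Z.

H_0 = Z,  H_1 = 0,  H_2 = 0,  H_3 = Z.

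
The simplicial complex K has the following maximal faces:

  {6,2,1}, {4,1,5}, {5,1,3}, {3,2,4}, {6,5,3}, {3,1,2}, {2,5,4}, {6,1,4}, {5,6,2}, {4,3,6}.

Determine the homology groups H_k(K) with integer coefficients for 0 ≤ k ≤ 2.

H_0 ≅ Z,  H_1 ≅ Z/2,  H_2 = 0.

We work with the vertex ordering 1 < 2 < 3 < 4 < 5 < 6. The simplices of K, each written with vertices in increasing order, are:

  0-simplices (6): [1], [2], [3], [4], [5], [6]
  1-simplices (15): [1,2], [1,3], [1,4], [1,5], [1,6], [2,3], [2,4], [2,5], [2,6], [3,4], [3,5], [3,6], [4,5], [4,6], [5,6]
  2-simplices (10): [1,2,3], [1,2,6], [1,3,5], [1,4,5], [1,4,6], [2,3,4], [2,4,5], [2,5,6], [3,4,6], [3,5,6]

so the chain groups are C_0 ≅ Z^6, C_1 ≅ Z^15, C_2 ≅ Z^10.

The boundary map ∂_1: C_1 → C_0 is given by ∂[p,q] = [q] − [p]. For instance
  ∂[4,6] = [6] − [4].
The resulting 6×15 matrix has rank 5, and its Smith normal form has invariant factors (1,1,1,1,1).

∂_2: C_2 → C_1 acts by ∂[p,q,r] = [q,r] − [p,r] + [p,q]. For instance
  ∂[2,3,4] = [3,4] − [2,4] + [2,3],
  ∂[3,5,6] = [5,6] − [3,6] + [3,5].
The 15×10 boundary matrix has rank 10 and Smith normal form diag(1,1,1,1,1,1,1,1,1,2).

Computing H_k = (kernel of ∂_k) / (image of ∂_{k+1}):

  H_0: rank C_0 − rank ∂_1 = 6 − 5 = 1, and the invariant factors of ∂_1 are all 1, so H_0 = Z.
  H_1: rank ker ∂_1 − rank ∂_2 = (15 − 5) − 10 = 0, and ∂_2 has invariant factor 2 > 1, so H_1 = Z/2.
  H_2: rank ker ∂_2 − rank ∂_3 = (10 − 10) − 0 = 0, and there is no ∂_3, so H_2 = 0.

As a check, the Euler characteristic is 6 − 15 + 10 = 1, which agrees with 1 − 0 + 0 = 1.
(K is a triangulation of the real projective plane RP^2.)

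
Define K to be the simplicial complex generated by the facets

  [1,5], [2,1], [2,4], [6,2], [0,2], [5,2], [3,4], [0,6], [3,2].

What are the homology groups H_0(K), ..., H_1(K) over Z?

H_0 = Z,  H_1 = Z^3.

K has 7 vertices, 9 edges.
rank ∂_0 = 0, rank ∂_1 = 6 ⇒ b_0 = 7 − 0 − 6 = 1; all invariant factors of ∂_1 are 1 so no torsion. So H_0 ≅ Z.
rank ∂_1 = 6, rank ∂_2 = 0 ⇒ b_1 = 9 − 6 − 0 = 3. So H_1 ≅ Z^3.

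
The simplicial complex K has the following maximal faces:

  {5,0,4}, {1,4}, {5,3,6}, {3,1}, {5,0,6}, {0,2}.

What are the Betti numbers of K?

b_0 = 1, b_1 = 1, b_2 = 0.

Take the total order 0 < 1 < 2 < 3 < 4 < 5 < 6 on the vertex set. Then K (dimension 2) consists of the simplices:

  0-simplices (7): [0], [1], [2], [3], [4], [5], [6]
  1-simplices (10): [0,2], [0,4], [0,5], [0,6], [1,3], [1,4], [3,5], [3,6], [4,5], [5,6]
  2-simplices (3): [0,4,5], [0,5,6], [3,5,6]

Hence C_0 ≅ Z^7, C_1 ≅ Z^10, C_2 ≅ Z^3.

∂_1: C_1 → C_0 maps an edge to its endpoints' difference, ∂[p,q] = q − p. For instance
  ∂[3,5] = [5] − [3].
This gives a 7×10 integer matrix of rank 6; reducing to Smith normal form yields diagonal entries (1,1,1,1,1,1).

Boundary ∂_2: C_2 → C_1 maps a triangle to the signed sum of its edges. For instance
  ∂[0,5,6] = [5,6] − [0,6] + [0,5],
  ∂[3,5,6] = [5,6] − [3,6] + [3,5].
The 10×3 boundary matrix has rank 3 and Smith normal form diag(1,1,1).

Reading off H_k = ker ∂_k / im ∂_{k+1}:

  H_0: rank C_0 − rank ∂_1 = 7 − 6 = 1, and the invariant factors of ∂_1 are all 1, so H_0 ≅ Z.
  H_1: rank ker ∂_1 − rank ∂_2 = (10 − 6) − 3 = 1, and the invariant factors of ∂_2 are all 1, so H_1 ≅ Z.
  H_2: rank ker ∂_2 − rank ∂_3 = (3 − 3) − 0 = 0, and there is no ∂_3, so H_2 ≅ 0.

Hence the Betti numbers are b_0 = 1, b_1 = 1, b_2 = 0.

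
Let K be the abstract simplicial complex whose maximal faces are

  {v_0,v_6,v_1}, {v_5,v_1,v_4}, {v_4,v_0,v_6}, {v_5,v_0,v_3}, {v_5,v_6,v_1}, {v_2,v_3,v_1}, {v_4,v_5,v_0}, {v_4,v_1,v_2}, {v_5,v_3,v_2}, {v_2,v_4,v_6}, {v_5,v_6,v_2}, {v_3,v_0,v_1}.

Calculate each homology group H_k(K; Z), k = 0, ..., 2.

H_0 = Z,  H_1 = Z/2,  H_2 = 0.

We work with the vertex ordering v_0 < v_1 < v_2 < v_3 < v_4 < v_5 < v_6. The simplices of K, each written with vertices in increasing order, are:

  0-simplices (7): [v_0], [v_1], [v_2], [v_3], [v_4], [v_5], [v_6]
  1-simplices (18): (18 of them)
  2-simplices (12): (12 of them)

giving chain groups C_0 ≅ Z^7, C_1 ≅ Z^18, C_2 ≅ Z^12.

The boundary map ∂_1: C_1 → C_0 sends each edge [p,q] (with p < q) to q − p.
The 7×18 boundary matrix has rank 6 and Smith normal form diag(1,1,1,1,1,1).

The boundary map ∂_2: C_2 → C_1 sends each 2-simplex [p,q,r] to [q,r] − [p,r] + [p,q]. For instance
  ∂[v_0,v_4,v_5] = [v_4,v_5] − [v_0,v_5] + [v_0,v_4],
  ∂[v_0,v_1,v_6] = [v_1,v_6] − [v_0,v_6] + [v_0,v_1].
This gives a 18×12 integer matrix of rank 12; reducing to Smith normal form yields diagonal entries (1,1,1,1,1,1,1,1,1,1,1,2).

Reading off H_k = ker ∂_k / im ∂_{k+1}:

  H_0: rank C_0 − rank ∂_1 = 7 − 6 = 1, and the invariant factors of ∂_1 are all 1, so H_0 ≅ Z.
  H_1: rank ker ∂_1 − rank ∂_2 = (18 − 6) − 12 = 0, and ∂_2 has invariant factor 2 > 1, so H_1 ≅ Z/2.
  H_2: rank ker ∂_2 − rank ∂_3 = (12 − 12) − 0 = 0, and there is no ∂_3, so H_2 ≅ 0.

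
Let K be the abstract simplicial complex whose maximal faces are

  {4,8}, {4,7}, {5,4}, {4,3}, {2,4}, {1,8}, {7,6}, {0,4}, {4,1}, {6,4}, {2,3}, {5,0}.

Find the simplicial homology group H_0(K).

K has 9 vertices, 12 edges.
rank ∂_0 = 0, rank ∂_1 = 8 ⇒ b_0 = 9 − 0 − 8 = 1; all invariant factors of ∂_1 are 1 so no torsion. So H_0 = Z.

H_0 = Z.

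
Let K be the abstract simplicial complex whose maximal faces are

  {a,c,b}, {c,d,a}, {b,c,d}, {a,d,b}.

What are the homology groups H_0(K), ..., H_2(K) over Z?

H_0 ≅ Z,  H_1 = 0,  H_2 ≅ Z.

We work with the vertex ordering a < b < c < d. The simplices of K, each written with vertices in increasing order, are:

  0-simplices (4): a, b, c, d
  1-simplices (6): ab, ac, ad, bc, bd, cd
  2-simplices (4): abc, abd, acd, bcd

Hence C_0 ≅ Z^4, C_1 ≅ Z^6, C_2 ≅ Z^4.

∂_1: C_1 → C_0 is given by ∂[p,q] = [q] − [p].
As a 4×6 matrix over Z this has rank 3, with invariant factors (1,1,1).

The boundary map ∂_2: C_2 → C_1 acts by ∂[p,q,r] = [q,r] − [p,r] + [p,q]. For instance
  ∂bcd = cd − bd + bc,
  ∂abd = bd − ad + ab.
The 6×4 boundary matrix has rank 3 and Smith normal form diag(1,1,1).

Now H_k = ker ∂_k / im ∂_{k+1}, so:

  H_0: rank C_0 − rank ∂_1 = 4 − 3 = 1, and the invariant factors of ∂_1 are all 1, so H_0 = Z.
  H_1: rank ker ∂_1 − rank ∂_2 = (6 − 3) − 3 = 0, and the invariant factors of ∂_2 are all 1, so H_1 = 0.
  H_2: rank ker ∂_2 − rank ∂_3 = (4 − 3) − 0 = 1, and there is no ∂_3, so H_2 = Z.

As a check, the Euler characteristic is 4 − 6 + 4 = 2, which agrees with 1 − 0 + 1 = 2.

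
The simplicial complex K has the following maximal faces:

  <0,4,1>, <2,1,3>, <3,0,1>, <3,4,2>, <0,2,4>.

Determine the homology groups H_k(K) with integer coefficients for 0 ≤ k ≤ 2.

Take the total order 0 < 1 < 2 < 3 < 4 on the vertex set. Then K (dimension 2) consists of the simplices:

  0-simplices (5): [0], [1], [2], [3], [4]
  1-simplices (10): [0,1], [0,2], [0,3], [0,4], [1,2], [1,3], [1,4], [2,3], [2,4], [3,4]
  2-simplices (5): [0,1,3], [0,1,4], [0,2,4], [1,2,3], [2,3,4]

Hence C_0 ≅ Z^5, C_1 ≅ Z^10, C_2 ≅ Z^5.

The boundary map ∂_1: C_1 → C_0 maps an edge to its endpoints' difference, ∂[p,q] = q − p. For instance
  ∂[1,2] = [2] − [1].
This gives a 5×10 integer matrix of rank 4; reducing to Smith normal form yields diagonal entries (1,1,1,1).

The boundary map ∂_2: C_2 → C_1 maps a triangle to the signed sum of its edges. For instance
  ∂[2,3,4] = [3,4] − [2,4] + [2,3],
  ∂[0,2,4] = [2,4] − [0,4] + [0,2].
This gives a 10×5 integer matrix of rank 5; reducing to Smith normal form yields diagonal entries (1,1,1,1,1).

Computing H_k = (kernel of ∂_k) / (image of ∂_{k+1}):

  H_0: rank C_0 − rank ∂_1 = 5 − 4 = 1, and the invariant factors of ∂_1 are all 1, so H_0 = Z.
  H_1: rank ker ∂_1 − rank ∂_2 = (10 − 4) − 5 = 1, and the invariant factors of ∂_2 are all 1, so H_1 = Z.
  H_2: rank ker ∂_2 − rank ∂_3 = (5 − 5) − 0 = 0, and there is no ∂_3, so H_2 = 0.

As a check, the Euler characteristic is 5 − 10 + 5 = 0, which agrees with 1 − 1 + 0 = 0.
(K is a triangulation of the Möbius band.)

H_0 ≅ Z,  H_1 ≅ Z,  H_2 = 0.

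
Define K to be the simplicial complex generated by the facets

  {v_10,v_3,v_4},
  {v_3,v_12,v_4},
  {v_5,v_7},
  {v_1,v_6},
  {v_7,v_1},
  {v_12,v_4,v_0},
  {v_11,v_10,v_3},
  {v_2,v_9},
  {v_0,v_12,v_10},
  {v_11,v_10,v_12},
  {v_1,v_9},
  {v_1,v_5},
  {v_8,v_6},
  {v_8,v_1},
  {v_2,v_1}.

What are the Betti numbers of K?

b_0 = 2, b_1 = 4, b_2 = 0.

Order the vertices as v_0 < v_1 < v_2 < v_3 < v_4 < v_5 < v_6 < v_7 < v_8 < v_9 < v_10 < v_11 < v_12. Listing each simplex with vertices in this order, K has dimension 2 with simplices:

  0-simplices (13): [v_0], [v_1], [v_2], [v_3], [v_4], [v_5], [v_6], [v_7], [v_8], [v_9], [v_10], [v_11], [v_12]
  1-simplices (21): (21 of them)
  2-simplices (6): [v_0,v_4,v_12], [v_0,v_10,v_12], [v_3,v_4,v_10], [v_3,v_4,v_12], [v_3,v_10,v_11], [v_10,v_11,v_12]

so the chain groups are C_0 ≅ Z^13, C_1 ≅ Z^21, C_2 ≅ Z^6.

The boundary map ∂_1: C_1 → C_0 is given by ∂[p,q] = [q] − [p]. For instance
  ∂[v_1,v_8] = [v_8] − [v_1].
This gives a 13×21 integer matrix of rank 11; reducing to Smith normal form yields diagonal entries (1,1,1,1,1,1,1,1,1,1,1).

∂_2: C_2 → C_1 acts by ∂[p,q,r] = [q,r] − [p,r] + [p,q]. For instance
  ∂[v_3,v_4,v_10] = [v_4,v_10] − [v_3,v_10] + [v_3,v_4],
  ∂[v_0,v_4,v_12] = [v_4,v_12] − [v_0,v_12] + [v_0,v_4].
The resulting 21×6 matrix has rank 6, and its Smith normal form has invariant factors (1,1,1,1,1,1).

Now H_k = ker ∂_k / im ∂_{k+1}, so:

  H_0: rank C_0 − rank ∂_1 = 13 − 11 = 2, and the invariant factors of ∂_1 are all 1, so H_0 ≅ Z^2.
  H_1: rank ker ∂_1 − rank ∂_2 = (21 − 11) − 6 = 4, and the invariant factors of ∂_2 are all 1, so H_1 ≅ Z^4.
  H_2: rank ker ∂_2 − rank ∂_3 = (6 − 6) − 0 = 0, and there is no ∂_3, so H_2 ≅ 0.

(K is a triangulation of the disjoint union of a wedge of 3 circles and the cylinder S^1 x I.)

Hence the Betti numbers are b_0 = 2, b_1 = 4, b_2 = 0.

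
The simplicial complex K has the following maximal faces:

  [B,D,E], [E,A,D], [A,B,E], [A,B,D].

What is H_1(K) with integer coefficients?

Order the vertices as A < B < D < E. Listing each simplex with vertices in this order, K has dimension 2 with simplices:

  0-simplices (4): A, B, D, E
  1-simplices (6): AB, AD, AE, BD, BE, DE
  2-simplices (4): ABD, ABE, ADE, BDE

giving chain groups C_0 ≅ Z^4, C_1 ≅ Z^6, C_2 ≅ Z^4.

The boundary map ∂_1: C_1 → C_0 maps an edge to its endpoints' difference, ∂[p,q] = q − p. For instance
  ∂AD = D − A.
This gives a 4×6 integer matrix of rank 3; reducing to Smith normal form yields diagonal entries (1,1,1).

Boundary ∂_2: C_2 → C_1 maps a triangle to the signed sum of its edges. For instance
  ∂ADE = DE − AE + AD,
  ∂ABE = BE − AE + AB.
As a 6×4 matrix over Z this has rank 3, with invariant factors (1,1,1).

Reading off H_k = ker ∂_k / im ∂_{k+1}:

  H_1: rank ker ∂_1 − rank ∂_2 = (6 − 3) − 3 = 0, and the invariant factors of ∂_2 are all 1, so H_1 = 0.

(K is a triangulation of the 2-sphere S^2.)

H_1 ≅ 0.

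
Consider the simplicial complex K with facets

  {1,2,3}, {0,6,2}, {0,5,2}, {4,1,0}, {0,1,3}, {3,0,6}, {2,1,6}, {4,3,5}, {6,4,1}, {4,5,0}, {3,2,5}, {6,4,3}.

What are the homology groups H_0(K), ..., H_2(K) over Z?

Take the total order 0 < 1 < 2 < 3 < 4 < 5 < 6 on the vertex set. Then K (dimension 2) consists of the simplices:

  0-simplices (7): [0], [1], [2], [3], [4], [5], [6]
  1-simplices (18): [0,1], [0,2], [0,3], [0,4], [0,5], [0,6], [1,2], [1,3], [1,4], [1,6], [2,3], [2,5], [2,6], [3,4], [3,5], [3,6], [4,5], [4,6]
  2-simplices (12): [0,1,3], [0,1,4], [0,2,5], [0,2,6], [0,3,6], [0,4,5], [1,2,3], [1,2,6], [1,4,6], [2,3,5], [3,4,5], [3,4,6]

giving chain groups C_0 ≅ Z^7, C_1 ≅ Z^18, C_2 ≅ Z^12.

The boundary map ∂_1: C_1 → C_0 sends each edge [p,q] (with p < q) to q − p.
The 7×18 boundary matrix has rank 6 and Smith normal form diag(1,1,1,1,1,1).

The boundary map ∂_2: C_2 → C_1 maps a triangle to the signed sum of its edges. For instance
  ∂[0,2,5] = [2,5] − [0,5] + [0,2],
  ∂[1,2,3] = [2,3] − [1,3] + [1,2].
The 18×12 boundary matrix has rank 12 and Smith normal form diag(1,1,1,1,1,1,1,1,1,1,1,2).

Reading off H_k = ker ∂_k / im ∂_{k+1}:

  H_0: rank C_0 − rank ∂_1 = 7 − 6 = 1, and the invariant factors of ∂_1 are all 1, so H_0 ≅ Z.
  H_1: rank ker ∂_1 − rank ∂_2 = (18 − 6) − 12 = 0, and ∂_2 has invariant factor 2 > 1, so H_1 ≅ Z/2.
  H_2: rank ker ∂_2 − rank ∂_3 = (12 − 12) − 0 = 0, and there is no ∂_3, so H_2 ≅ 0.

H_0 = Z,  H_1 = Z/2,  H_2 = 0.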